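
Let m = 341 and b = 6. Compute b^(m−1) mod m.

56

6^1 ≡ 6 (mod 341)
6^2 ≡ 6^2 = 36 ≡ 36 (mod 341)
6^4 ≡ 36^2 = 1296 ≡ 273 (mod 341)
6^8 ≡ 273^2 = 74529 ≡ 191 (mod 341)
6^16 ≡ 191^2 = 36481 ≡ 335 (mod 341)
6^32 ≡ 335^2 = 112225 ≡ 36 (mod 341)
6^64 ≡ 36^2 = 1296 ≡ 273 (mod 341)
6^128 ≡ 273^2 = 74529 ≡ 191 (mod 341)
6^256 ≡ 191^2 = 36481 ≡ 335 (mod 341)
340 = 256 + 64 + 16 + 4 in binary powers of 2.
So 6^340 ≡ 335 · 273 · 335 · 273 ≡ 56 (mod 341).
Since 56 ≠ 1, base 6 is a Fermat witness: 341 is composite.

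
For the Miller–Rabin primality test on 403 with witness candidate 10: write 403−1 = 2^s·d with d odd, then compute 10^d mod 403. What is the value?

403 − 1 = 402 = 2^1 · 201, so d = 201.
10^1 ≡ 10 (mod 403)
10^2 ≡ 10^2 = 100 ≡ 100 (mod 403)
10^4 ≡ 100^2 = 10000 ≡ 328 (mod 403)
10^8 ≡ 328^2 = 107584 ≡ 386 (mod 403)
10^16 ≡ 386^2 = 148996 ≡ 289 (mod 403)
10^32 ≡ 289^2 = 83521 ≡ 100 (mod 403)
10^64 ≡ 100^2 = 10000 ≡ 328 (mod 403)
10^128 ≡ 328^2 = 107584 ≡ 386 (mod 403)
201 = 128 + 64 + 8 + 1 in binary powers of 2.
So 10^201 ≡ 386 · 328 · 386 · 10 ≡ 64 (mod 403).
Squaring chain: 64; never reaches −1, so base 10 is a Miller–Rabin witness that 403 is composite.

64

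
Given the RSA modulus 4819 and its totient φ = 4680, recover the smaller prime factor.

61

φ(n) = (p−1)(q−1) = n − (p+q) + 1, so p + q = 4819 − 4680 + 1 = 140.
p and q are the roots of t² − 140t + 4819 = 0.
Discriminant: 140² − 4·4819 = 19600 − 19276 = 324; √324 = 18.
q = (140 − 18)/2 = 61, p = (140 + 18)/2 = 79.
Check: 61 · 79 = 4819.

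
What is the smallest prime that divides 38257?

67

38257 is odd.
Digit sum 25, not divisible by 3.
Ends in 7: not divisible by 5.
7: 38257 = 7·5465 + 2
11: 38257 = 11·3477 + 10
13: 38257 = 13·2942 + 11
17: 38257 = 17·2250 + 7
19: 38257 = 19·2013 + 10
23: 38257 = 23·1663 + 8
29: 38257 = 29·1319 + 6
31: 38257 = 31·1234 + 3
37: 38257 = 37·1033 + 36
41: 38257 = 41·933 + 4
43: 38257 = 43·889 + 30
47: 38257 = 47·813 + 46
53: 38257 = 53·721 + 44
59: 38257 = 59·648 + 25
61: 38257 = 61·627 + 10
67: 38257 = 67·571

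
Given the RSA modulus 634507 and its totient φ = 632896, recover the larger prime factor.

φ(n) = (p−1)(q−1) = n − (p+q) + 1, so p + q = 634507 − 632896 + 1 = 1612.
p and q are the roots of t² − 1612t + 634507 = 0.
Discriminant: 1612² − 4·634507 = 2598544 − 2538028 = 60516; √60516 = 246.
q = (1612 − 246)/2 = 683, p = (1612 + 246)/2 = 929.
Check: 683 · 929 = 634507.

929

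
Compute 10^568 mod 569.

1

10^1 ≡ 10 (mod 569)
10^2 ≡ 10^2 = 100 ≡ 100 (mod 569)
10^4 ≡ 100^2 = 10000 ≡ 327 (mod 569)
10^8 ≡ 327^2 = 106929 ≡ 526 (mod 569)
10^16 ≡ 526^2 = 276676 ≡ 142 (mod 569)
10^32 ≡ 142^2 = 20164 ≡ 249 (mod 569)
10^64 ≡ 249^2 = 62001 ≡ 549 (mod 569)
10^128 ≡ 549^2 = 301401 ≡ 400 (mod 569)
10^256 ≡ 400^2 = 160000 ≡ 111 (mod 569)
10^512 ≡ 111^2 = 12321 ≡ 372 (mod 569)
568 = 512 + 32 + 16 + 8 in binary powers of 2.
So 10^568 ≡ 372 · 249 · 142 · 526 ≡ 1 (mod 569).
Since the result is 1, base 10 gives no evidence that 569 is composite.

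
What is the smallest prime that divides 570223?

570223 is odd.
Digit sum 19, not divisible by 3.
Ends in 3: not divisible by 5.
7: 570223 = 7·81460 + 3
11: 570223 = 11·51838 + 5
13: 570223 = 13·43863 + 4
17: 570223 = 17·33542 + 9
19: 570223 = 19·30011 + 14
23: 570223 = 23·24792 + 7
29: 570223 = 29·19662 + 25
31: 570223 = 31·18394 + 9
37: 570223 = 37·15411 + 16
41: 570223 = 41·13907 + 36
43: 570223 = 43·13261

43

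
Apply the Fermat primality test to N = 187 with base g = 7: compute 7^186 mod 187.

7^1 ≡ 7 (mod 187)
7^2 ≡ 7^2 = 49 ≡ 49 (mod 187)
7^4 ≡ 49^2 = 2401 ≡ 157 (mod 187)
7^8 ≡ 157^2 = 24649 ≡ 152 (mod 187)
7^16 ≡ 152^2 = 23104 ≡ 103 (mod 187)
7^32 ≡ 103^2 = 10609 ≡ 137 (mod 187)
7^64 ≡ 137^2 = 18769 ≡ 69 (mod 187)
7^128 ≡ 69^2 = 4761 ≡ 86 (mod 187)
186 = 128 + 32 + 16 + 8 + 2 in binary powers of 2.
So 7^186 ≡ 86 · 137 · 103 · 152 · 49 ≡ 70 (mod 187).
Since 70 ≠ 1, base 7 is a Fermat witness: 187 is composite.

70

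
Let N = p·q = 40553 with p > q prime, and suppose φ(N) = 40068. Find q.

107

φ(n) = (p−1)(q−1) = n − (p+q) + 1, so p + q = 40553 − 40068 + 1 = 486.
p and q are the roots of t² − 486t + 40553 = 0.
Discriminant: 486² − 4·40553 = 236196 − 162212 = 73984; √73984 = 272.
q = (486 − 272)/2 = 107, p = (486 + 272)/2 = 379.
Check: 107 · 379 = 40553.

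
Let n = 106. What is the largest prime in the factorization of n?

53

106 = 2 · 53
53 is prime.
So 106 = 2 · 53; the largest prime factor is 53.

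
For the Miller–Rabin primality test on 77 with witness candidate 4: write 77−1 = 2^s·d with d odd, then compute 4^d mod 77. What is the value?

77 − 1 = 76 = 2^2 · 19, so d = 19.
4^1 ≡ 4 (mod 77)
4^2 ≡ 4^2 = 16 ≡ 16 (mod 77)
4^4 ≡ 16^2 = 256 ≡ 25 (mod 77)
4^8 ≡ 25^2 = 625 ≡ 9 (mod 77)
4^16 ≡ 9^2 = 81 ≡ 4 (mod 77)
19 = 16 + 2 + 1 in binary powers of 2.
So 4^19 ≡ 4 · 16 · 4 ≡ 25 (mod 77).
Squaring chain: 25 → 9; never reaches −1, so base 4 is a Miller–Rabin witness that 77 is composite.

25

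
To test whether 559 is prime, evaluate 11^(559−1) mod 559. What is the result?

11^1 ≡ 11 (mod 559)
11^2 ≡ 11^2 = 121 ≡ 121 (mod 559)
11^4 ≡ 121^2 = 14641 ≡ 107 (mod 559)
11^8 ≡ 107^2 = 11449 ≡ 269 (mod 559)
11^16 ≡ 269^2 = 72361 ≡ 250 (mod 559)
11^32 ≡ 250^2 = 62500 ≡ 451 (mod 559)
11^64 ≡ 451^2 = 203401 ≡ 484 (mod 559)
11^128 ≡ 484^2 = 234256 ≡ 35 (mod 559)
11^256 ≡ 35^2 = 1225 ≡ 107 (mod 559)
11^512 ≡ 107^2 = 11449 ≡ 269 (mod 559)
558 = 512 + 32 + 8 + 4 + 2 in binary powers of 2.
So 11^558 ≡ 269 · 451 · 269 · 107 · 121 ≡ 532 (mod 559).
Since 532 ≠ 1, base 11 is a Fermat witness: 559 is composite.

532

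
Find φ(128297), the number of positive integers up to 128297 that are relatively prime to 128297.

Factor: 128297 = 13 · 71 · 139.
φ(128297) = (13−1) · (71−1) · (139−1) = 12 · 70 · 138 = 115920.

115920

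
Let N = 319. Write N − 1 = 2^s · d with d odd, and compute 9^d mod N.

319 − 1 = 318 = 2^1 · 159, so d = 159.
9^1 ≡ 9 (mod 319)
9^2 ≡ 9^2 = 81 ≡ 81 (mod 319)
9^4 ≡ 81^2 = 6561 ≡ 181 (mod 319)
9^8 ≡ 181^2 = 32761 ≡ 223 (mod 319)
9^16 ≡ 223^2 = 49729 ≡ 284 (mod 319)
9^32 ≡ 284^2 = 80656 ≡ 268 (mod 319)
9^64 ≡ 268^2 = 71824 ≡ 49 (mod 319)
9^128 ≡ 49^2 = 2401 ≡ 168 (mod 319)
159 = 128 + 16 + 8 + 4 + 2 + 1 in binary powers of 2.
So 9^159 ≡ 168 · 284 · 223 · 181 · 81 · 9 ≡ 5 (mod 319).
Squaring chain: 5; never reaches −1, so base 9 is a Miller–Rabin witness that 319 is composite.

5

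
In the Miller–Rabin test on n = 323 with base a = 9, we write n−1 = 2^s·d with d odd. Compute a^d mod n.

264

323 − 1 = 322 = 2^1 · 161, so d = 161.
9^1 ≡ 9 (mod 323)
9^2 ≡ 9^2 = 81 ≡ 81 (mod 323)
9^4 ≡ 81^2 = 6561 ≡ 101 (mod 323)
9^8 ≡ 101^2 = 10201 ≡ 188 (mod 323)
9^16 ≡ 188^2 = 35344 ≡ 137 (mod 323)
9^32 ≡ 137^2 = 18769 ≡ 35 (mod 323)
9^64 ≡ 35^2 = 1225 ≡ 256 (mod 323)
9^128 ≡ 256^2 = 65536 ≡ 290 (mod 323)
161 = 128 + 32 + 1 in binary powers of 2.
So 9^161 ≡ 290 · 35 · 9 ≡ 264 (mod 323).
Squaring chain: 264; never reaches −1, so base 9 is a Miller–Rabin witness that 323 is composite.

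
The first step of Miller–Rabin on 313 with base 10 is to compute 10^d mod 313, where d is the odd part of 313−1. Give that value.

5

313 − 1 = 312 = 2^3 · 39, so d = 39.
10^1 ≡ 10 (mod 313)
10^2 ≡ 10^2 = 100 ≡ 100 (mod 313)
10^4 ≡ 100^2 = 10000 ≡ 297 (mod 313)
10^8 ≡ 297^2 = 88209 ≡ 256 (mod 313)
10^16 ≡ 256^2 = 65536 ≡ 119 (mod 313)
10^32 ≡ 119^2 = 14161 ≡ 76 (mod 313)
39 = 32 + 4 + 2 + 1 in binary powers of 2.
So 10^39 ≡ 76 · 297 · 100 · 10 ≡ 5 (mod 313).
Squaring chain: 5 → 25 → 312; reaches −1, so base 10 does not prove 313 composite.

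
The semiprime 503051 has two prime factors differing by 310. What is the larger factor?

881

Since p = q + 310, we have 503051 = q(q + 310), so q² + 310q − 503051 = 0.
Discriminant: 310² + 4·503051 = 96100 + 2012204 = 2108304; √2108304 = 1452.
q = (−310 + 1452)/2 = 571, and p = q + 310 = 881.
Check: 571 · 881 = 503051.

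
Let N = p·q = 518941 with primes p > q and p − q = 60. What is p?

Since p = q + 60, we have 518941 = q(q + 60), so q² + 60q − 518941 = 0.
Discriminant: 60² + 4·518941 = 3600 + 2075764 = 2079364; √2079364 = 1442.
q = (−60 + 1442)/2 = 691, and p = q + 60 = 751.
Check: 691 · 751 = 518941.

751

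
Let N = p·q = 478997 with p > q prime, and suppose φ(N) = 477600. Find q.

φ(n) = (p−1)(q−1) = n − (p+q) + 1, so p + q = 478997 − 477600 + 1 = 1398.
p and q are the roots of t² − 1398t + 478997 = 0.
Discriminant: 1398² − 4·478997 = 1954404 − 1915988 = 38416; √38416 = 196.
q = (1398 − 196)/2 = 601, p = (1398 + 196)/2 = 797.
Check: 601 · 797 = 478997.

601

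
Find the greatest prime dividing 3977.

3977 = 41 · 97
97 is prime.
So 3977 = 41 · 97; the largest prime factor is 97.

97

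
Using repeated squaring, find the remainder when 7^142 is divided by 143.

7^1 ≡ 7 (mod 143)
7^2 ≡ 7^2 = 49 ≡ 49 (mod 143)
7^4 ≡ 49^2 = 2401 ≡ 113 (mod 143)
7^8 ≡ 113^2 = 12769 ≡ 42 (mod 143)
7^16 ≡ 42^2 = 1764 ≡ 48 (mod 143)
7^32 ≡ 48^2 = 2304 ≡ 16 (mod 143)
7^64 ≡ 16^2 = 256 ≡ 113 (mod 143)
7^128 ≡ 113^2 = 12769 ≡ 42 (mod 143)
142 = 128 + 8 + 4 + 2 in binary powers of 2.
So 7^142 ≡ 42 · 42 · 113 · 49 ≡ 82 (mod 143).
Since 82 ≠ 1, base 7 is a Fermat witness: 143 is composite.

82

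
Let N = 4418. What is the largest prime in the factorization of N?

47

4418 = 2 · 2209
2209 = 47 · 47
47 = 47 · 1
So 4418 = 2 · 47^2; the largest prime factor is 47.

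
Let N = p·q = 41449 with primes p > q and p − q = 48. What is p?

Since p = q + 48, we have 41449 = q(q + 48), so q² + 48q − 41449 = 0.
Discriminant: 48² + 4·41449 = 2304 + 165796 = 168100; √168100 = 410.
q = (−48 + 410)/2 = 181, and p = q + 48 = 229.
Check: 181 · 229 = 41449.

229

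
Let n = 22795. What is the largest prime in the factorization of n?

22795 = 5 · 4559
4559 = 47 · 97
97 is prime.
So 22795 = 5 · 47 · 97; the largest prime factor is 97.

97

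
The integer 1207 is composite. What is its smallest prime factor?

17

1207 is odd.
Digit sum 10, not divisible by 3.
Ends in 7: not divisible by 5.
7: 1207 = 7·172 + 3
11: 1207 = 11·109 + 8
13: 1207 = 13·92 + 11
17: 1207 = 17·71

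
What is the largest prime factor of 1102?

1102 = 2 · 551
551 = 19 · 29
29 is prime.
So 1102 = 2 · 19 · 29; the largest prime factor is 29.

29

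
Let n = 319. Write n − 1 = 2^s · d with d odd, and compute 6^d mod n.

178

319 − 1 = 318 = 2^1 · 159, so d = 159.
6^1 ≡ 6 (mod 319)
6^2 ≡ 6^2 = 36 ≡ 36 (mod 319)
6^4 ≡ 36^2 = 1296 ≡ 20 (mod 319)
6^8 ≡ 20^2 = 400 ≡ 81 (mod 319)
6^16 ≡ 81^2 = 6561 ≡ 181 (mod 319)
6^32 ≡ 181^2 = 32761 ≡ 223 (mod 319)
6^64 ≡ 223^2 = 49729 ≡ 284 (mod 319)
6^128 ≡ 284^2 = 80656 ≡ 268 (mod 319)
159 = 128 + 16 + 8 + 4 + 2 + 1 in binary powers of 2.
So 6^159 ≡ 268 · 181 · 81 · 20 · 36 · 6 ≡ 178 (mod 319).
Squaring chain: 178; never reaches −1, so base 6 is a Miller–Rabin witness that 319 is composite.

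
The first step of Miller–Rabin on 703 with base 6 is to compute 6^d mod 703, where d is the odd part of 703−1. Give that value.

438

703 − 1 = 702 = 2^1 · 351, so d = 351.
6^1 ≡ 6 (mod 703)
6^2 ≡ 6^2 = 36 ≡ 36 (mod 703)
6^4 ≡ 36^2 = 1296 ≡ 593 (mod 703)
6^8 ≡ 593^2 = 351649 ≡ 149 (mod 703)
6^16 ≡ 149^2 = 22201 ≡ 408 (mod 703)
6^32 ≡ 408^2 = 166464 ≡ 556 (mod 703)
6^64 ≡ 556^2 = 309136 ≡ 519 (mod 703)
6^128 ≡ 519^2 = 269361 ≡ 112 (mod 703)
6^256 ≡ 112^2 = 12544 ≡ 593 (mod 703)
351 = 256 + 64 + 16 + 8 + 4 + 2 + 1 in binary powers of 2.
So 6^351 ≡ 593 · 519 · 408 · 149 · 593 · 36 · 6 ≡ 438 (mod 703).
Squaring chain: 438; never reaches −1, so base 6 is a Miller–Rabin witness that 703 is composite.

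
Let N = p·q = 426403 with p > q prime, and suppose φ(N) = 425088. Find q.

577

φ(n) = (p−1)(q−1) = n − (p+q) + 1, so p + q = 426403 − 425088 + 1 = 1316.
p and q are the roots of t² − 1316t + 426403 = 0.
Discriminant: 1316² − 4·426403 = 1731856 − 1705612 = 26244; √26244 = 162.
q = (1316 − 162)/2 = 577, p = (1316 + 162)/2 = 739.
Check: 577 · 739 = 426403.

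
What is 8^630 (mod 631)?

8^1 ≡ 8 (mod 631)
8^2 ≡ 8^2 = 64 ≡ 64 (mod 631)
8^4 ≡ 64^2 = 4096 ≡ 310 (mod 631)
8^8 ≡ 310^2 = 96100 ≡ 188 (mod 631)
8^16 ≡ 188^2 = 35344 ≡ 8 (mod 631)
8^32 ≡ 8^2 = 64 ≡ 64 (mod 631)
8^64 ≡ 64^2 = 4096 ≡ 310 (mod 631)
8^128 ≡ 310^2 = 96100 ≡ 188 (mod 631)
8^256 ≡ 188^2 = 35344 ≡ 8 (mod 631)
8^512 ≡ 8^2 = 64 ≡ 64 (mod 631)
630 = 512 + 64 + 32 + 16 + 4 + 2 in binary powers of 2.
So 8^630 ≡ 64 · 310 · 64 · 8 · 310 · 64 ≡ 1 (mod 631).
Since the result is 1, base 8 gives no evidence that 631 is composite.

1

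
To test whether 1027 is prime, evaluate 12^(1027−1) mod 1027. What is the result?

599

12^1 ≡ 12 (mod 1027)
12^2 ≡ 12^2 = 144 ≡ 144 (mod 1027)
12^4 ≡ 144^2 = 20736 ≡ 196 (mod 1027)
12^8 ≡ 196^2 = 38416 ≡ 417 (mod 1027)
12^16 ≡ 417^2 = 173889 ≡ 326 (mod 1027)
12^32 ≡ 326^2 = 106276 ≡ 495 (mod 1027)
12^64 ≡ 495^2 = 245025 ≡ 599 (mod 1027)
12^128 ≡ 599^2 = 358801 ≡ 378 (mod 1027)
12^256 ≡ 378^2 = 142884 ≡ 131 (mod 1027)
12^512 ≡ 131^2 = 17161 ≡ 729 (mod 1027)
12^1024 ≡ 729^2 = 531441 ≡ 482 (mod 1027)
1026 = 1024 + 2 in binary powers of 2.
So 12^1026 ≡ 482 · 144 ≡ 599 (mod 1027).
Since 599 ≠ 1, base 12 is a Fermat witness: 1027 is composite.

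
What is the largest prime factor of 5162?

5162 = 2 · 2581
2581 = 29 · 89
89 is prime.
So 5162 = 2 · 29 · 89; the largest prime factor is 89.

89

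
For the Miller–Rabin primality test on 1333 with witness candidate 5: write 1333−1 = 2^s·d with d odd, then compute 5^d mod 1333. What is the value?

32

1333 − 1 = 1332 = 2^2 · 333, so d = 333.
5^1 ≡ 5 (mod 1333)
5^2 ≡ 5^2 = 25 ≡ 25 (mod 1333)
5^4 ≡ 25^2 = 625 ≡ 625 (mod 1333)
5^8 ≡ 625^2 = 390625 ≡ 56 (mod 1333)
5^16 ≡ 56^2 = 3136 ≡ 470 (mod 1333)
5^32 ≡ 470^2 = 220900 ≡ 955 (mod 1333)
5^64 ≡ 955^2 = 912025 ≡ 253 (mod 1333)
5^128 ≡ 253^2 = 64009 ≡ 25 (mod 1333)
5^256 ≡ 25^2 = 625 ≡ 625 (mod 1333)
333 = 256 + 64 + 8 + 4 + 1 in binary powers of 2.
So 5^333 ≡ 625 · 253 · 56 · 625 · 5 ≡ 32 (mod 1333).
Squaring chain: 32 → 1024; never reaches −1, so base 5 is a Miller–Rabin witness that 1333 is composite.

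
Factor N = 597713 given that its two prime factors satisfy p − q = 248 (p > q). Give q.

659

Since p = q + 248, we have 597713 = q(q + 248), so q² + 248q − 597713 = 0.
Discriminant: 248² + 4·597713 = 61504 + 2390852 = 2452356; √2452356 = 1566.
q = (−248 + 1566)/2 = 659, and p = q + 248 = 907.
Check: 659 · 907 = 597713.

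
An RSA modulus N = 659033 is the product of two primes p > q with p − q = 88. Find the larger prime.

Since p = q + 88, we have 659033 = q(q + 88), so q² + 88q − 659033 = 0.
Discriminant: 88² + 4·659033 = 7744 + 2636132 = 2643876; √2643876 = 1626.
q = (−88 + 1626)/2 = 769, and p = q + 88 = 857.
Check: 769 · 857 = 659033.

857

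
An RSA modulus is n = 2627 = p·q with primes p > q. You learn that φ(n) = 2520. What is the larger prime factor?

71

φ(n) = (p−1)(q−1) = n − (p+q) + 1, so p + q = 2627 − 2520 + 1 = 108.
p and q are the roots of t² − 108t + 2627 = 0.
Discriminant: 108² − 4·2627 = 11664 − 10508 = 1156; √1156 = 34.
q = (108 − 34)/2 = 37, p = (108 + 34)/2 = 71.
Check: 37 · 71 = 2627.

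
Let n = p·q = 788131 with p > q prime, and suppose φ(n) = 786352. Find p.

φ(n) = (p−1)(q−1) = n − (p+q) + 1, so p + q = 788131 − 786352 + 1 = 1780.
p and q are the roots of t² − 1780t + 788131 = 0.
Discriminant: 1780² − 4·788131 = 3168400 − 3152524 = 15876; √15876 = 126.
q = (1780 − 126)/2 = 827, p = (1780 + 126)/2 = 953.
Check: 827 · 953 = 788131.

953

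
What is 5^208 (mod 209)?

81

5^1 ≡ 5 (mod 209)
5^2 ≡ 5^2 = 25 ≡ 25 (mod 209)
5^4 ≡ 25^2 = 625 ≡ 207 (mod 209)
5^8 ≡ 207^2 = 42849 ≡ 4 (mod 209)
5^16 ≡ 4^2 = 16 ≡ 16 (mod 209)
5^32 ≡ 16^2 = 256 ≡ 47 (mod 209)
5^64 ≡ 47^2 = 2209 ≡ 119 (mod 209)
5^128 ≡ 119^2 = 14161 ≡ 158 (mod 209)
208 = 128 + 64 + 16 in binary powers of 2.
So 5^208 ≡ 158 · 119 · 16 ≡ 81 (mod 209).
Since 81 ≠ 1, base 5 is a Fermat witness: 209 is composite.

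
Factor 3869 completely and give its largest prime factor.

73

3869 = 53 · 73
73 is prime.
So 3869 = 53 · 73; the largest prime factor is 73.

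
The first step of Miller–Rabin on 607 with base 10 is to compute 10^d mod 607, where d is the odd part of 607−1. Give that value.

606

607 − 1 = 606 = 2^1 · 303, so d = 303.
10^1 ≡ 10 (mod 607)
10^2 ≡ 10^2 = 100 ≡ 100 (mod 607)
10^4 ≡ 100^2 = 10000 ≡ 288 (mod 607)
10^8 ≡ 288^2 = 82944 ≡ 392 (mod 607)
10^16 ≡ 392^2 = 153664 ≡ 93 (mod 607)
10^32 ≡ 93^2 = 8649 ≡ 151 (mod 607)
10^64 ≡ 151^2 = 22801 ≡ 342 (mod 607)
10^128 ≡ 342^2 = 116964 ≡ 420 (mod 607)
10^256 ≡ 420^2 = 176400 ≡ 370 (mod 607)
303 = 256 + 32 + 8 + 4 + 2 + 1 in binary powers of 2.
So 10^303 ≡ 370 · 151 · 392 · 288 · 100 · 10 ≡ 606 (mod 607).
Since 10^d ≡ 606 (mod 607), base 10 does not prove 607 composite.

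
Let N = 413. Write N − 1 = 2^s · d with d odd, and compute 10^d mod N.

413 − 1 = 412 = 2^2 · 103, so d = 103.
10^1 ≡ 10 (mod 413)
10^2 ≡ 10^2 = 100 ≡ 100 (mod 413)
10^4 ≡ 100^2 = 10000 ≡ 88 (mod 413)
10^8 ≡ 88^2 = 7744 ≡ 310 (mod 413)
10^16 ≡ 310^2 = 96100 ≡ 284 (mod 413)
10^32 ≡ 284^2 = 80656 ≡ 121 (mod 413)
10^64 ≡ 121^2 = 14641 ≡ 186 (mod 413)
103 = 64 + 32 + 4 + 2 + 1 in binary powers of 2.
So 10^103 ≡ 186 · 121 · 88 · 100 · 10 ≡ 129 (mod 413).
Squaring chain: 129 → 121; never reaches −1, so base 10 is a Miller–Rabin witness that 413 is composite.

129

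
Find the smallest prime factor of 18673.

18673 is odd.
Digit sum 25, not divisible by 3.
Ends in 3: not divisible by 5.
7: 18673 = 7·2667 + 4
11: 18673 = 11·1697 + 6
13: 18673 = 13·1436 + 5
17: 18673 = 17·1098 + 7
19: 18673 = 19·982 + 15
23: 18673 = 23·811 + 20
29: 18673 = 29·643 + 26
31: 18673 = 31·602 + 11
37: 18673 = 37·504 + 25
41: 18673 = 41·455 + 18
43: 18673 = 43·434 + 11
47: 18673 = 47·397 + 14
53: 18673 = 53·352 + 17
59: 18673 = 59·316 + 29
61: 18673 = 61·306 + 7
67: 18673 = 67·278 + 47
71: 18673 = 71·263

71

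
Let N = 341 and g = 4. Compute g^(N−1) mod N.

1

4^1 ≡ 4 (mod 341)
4^2 ≡ 4^2 = 16 ≡ 16 (mod 341)
4^4 ≡ 16^2 = 256 ≡ 256 (mod 341)
4^8 ≡ 256^2 = 65536 ≡ 64 (mod 341)
4^16 ≡ 64^2 = 4096 ≡ 4 (mod 341)
4^32 ≡ 4^2 = 16 ≡ 16 (mod 341)
4^64 ≡ 16^2 = 256 ≡ 256 (mod 341)
4^128 ≡ 256^2 = 65536 ≡ 64 (mod 341)
4^256 ≡ 64^2 = 4096 ≡ 4 (mod 341)
340 = 256 + 64 + 16 + 4 in binary powers of 2.
So 4^340 ≡ 4 · 256 · 4 · 256 ≡ 1 (mod 341).
Since the result is 1, base 4 gives no evidence that 341 is composite.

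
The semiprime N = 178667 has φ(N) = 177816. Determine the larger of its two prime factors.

φ(n) = (p−1)(q−1) = n − (p+q) + 1, so p + q = 178667 − 177816 + 1 = 852.
p and q are the roots of t² − 852t + 178667 = 0.
Discriminant: 852² − 4·178667 = 725904 − 714668 = 11236; √11236 = 106.
q = (852 − 106)/2 = 373, p = (852 + 106)/2 = 479.
Check: 373 · 479 = 178667.

479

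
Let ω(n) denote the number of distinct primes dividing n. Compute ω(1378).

1378 = 2 · 689
689 = 13 · 53
1378 = 2 · 13 · 53, which has 3 distinct prime factors.

3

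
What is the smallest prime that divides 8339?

31

8339 is odd.
Digit sum 23, not divisible by 3.
Ends in 9: not divisible by 5.
7: 8339 = 7·1191 + 2
11: 8339 = 11·758 + 1
13: 8339 = 13·641 + 6
17: 8339 = 17·490 + 9
19: 8339 = 19·438 + 17
23: 8339 = 23·362 + 13
29: 8339 = 29·287 + 16
31: 8339 = 31·269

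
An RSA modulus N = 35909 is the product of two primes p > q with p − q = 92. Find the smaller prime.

Since p = q + 92, we have 35909 = q(q + 92), so q² + 92q − 35909 = 0.
Discriminant: 92² + 4·35909 = 8464 + 143636 = 152100; √152100 = 390.
q = (−92 + 390)/2 = 149, and p = q + 92 = 241.
Check: 149 · 241 = 35909.

149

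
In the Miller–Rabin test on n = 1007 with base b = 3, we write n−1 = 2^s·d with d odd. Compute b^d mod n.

1007 − 1 = 1006 = 2^1 · 503, so d = 503.
3^1 ≡ 3 (mod 1007)
3^2 ≡ 3^2 = 9 ≡ 9 (mod 1007)
3^4 ≡ 9^2 = 81 ≡ 81 (mod 1007)
3^8 ≡ 81^2 = 6561 ≡ 519 (mod 1007)
3^16 ≡ 519^2 = 269361 ≡ 492 (mod 1007)
3^32 ≡ 492^2 = 242064 ≡ 384 (mod 1007)
3^64 ≡ 384^2 = 147456 ≡ 434 (mod 1007)
3^128 ≡ 434^2 = 188356 ≡ 47 (mod 1007)
3^256 ≡ 47^2 = 2209 ≡ 195 (mod 1007)
503 = 256 + 128 + 64 + 32 + 16 + 4 + 2 + 1 in binary powers of 2.
So 3^503 ≡ 195 · 47 · 434 · 384 · 492 · 81 · 9 · 3 ≡ 298 (mod 1007).
Squaring chain: 298; never reaches −1, so base 3 is a Miller–Rabin witness that 1007 is composite.

298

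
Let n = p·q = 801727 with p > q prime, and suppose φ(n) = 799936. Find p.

φ(n) = (p−1)(q−1) = n − (p+q) + 1, so p + q = 801727 − 799936 + 1 = 1792.
p and q are the roots of t² − 1792t + 801727 = 0.
Discriminant: 1792² − 4·801727 = 3211264 − 3206908 = 4356; √4356 = 66.
q = (1792 − 66)/2 = 863, p = (1792 + 66)/2 = 929.
Check: 863 · 929 = 801727.

929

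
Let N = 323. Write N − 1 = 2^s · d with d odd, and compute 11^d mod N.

45

323 − 1 = 322 = 2^1 · 161, so d = 161.
11^1 ≡ 11 (mod 323)
11^2 ≡ 11^2 = 121 ≡ 121 (mod 323)
11^4 ≡ 121^2 = 14641 ≡ 106 (mod 323)
11^8 ≡ 106^2 = 11236 ≡ 254 (mod 323)
11^16 ≡ 254^2 = 64516 ≡ 239 (mod 323)
11^32 ≡ 239^2 = 57121 ≡ 273 (mod 323)
11^64 ≡ 273^2 = 74529 ≡ 239 (mod 323)
11^128 ≡ 239^2 = 57121 ≡ 273 (mod 323)
161 = 128 + 32 + 1 in binary powers of 2.
So 11^161 ≡ 273 · 273 · 11 ≡ 45 (mod 323).
Squaring chain: 45; never reaches −1, so base 11 is a Miller–Rabin witness that 323 is composite.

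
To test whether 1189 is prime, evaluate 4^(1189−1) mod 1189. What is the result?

4^1 ≡ 4 (mod 1189)
4^2 ≡ 4^2 = 16 ≡ 16 (mod 1189)
4^4 ≡ 16^2 = 256 ≡ 256 (mod 1189)
4^8 ≡ 256^2 = 65536 ≡ 141 (mod 1189)
4^16 ≡ 141^2 = 19881 ≡ 857 (mod 1189)
4^32 ≡ 857^2 = 734449 ≡ 836 (mod 1189)
4^64 ≡ 836^2 = 698896 ≡ 953 (mod 1189)
4^128 ≡ 953^2 = 908209 ≡ 1002 (mod 1189)
4^256 ≡ 1002^2 = 1004004 ≡ 488 (mod 1189)
4^512 ≡ 488^2 = 238144 ≡ 344 (mod 1189)
4^1024 ≡ 344^2 = 118336 ≡ 625 (mod 1189)
1188 = 1024 + 128 + 32 + 4 in binary powers of 2.
So 4^1188 ≡ 625 · 1002 · 836 · 256 ≡ 223 (mod 1189).
Since 223 ≠ 1, base 4 is a Fermat witness: 1189 is composite.

223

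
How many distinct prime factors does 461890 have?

461890 = 2 · 230945
230945 = 5 · 46189
46189 = 11 · 4199
4199 = 13 · 323
323 = 17 · 19
461890 = 2 · 5 · 11 · 13 · 17 · 19, which has 6 distinct prime factors.

6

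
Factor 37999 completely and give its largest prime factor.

79

37999 = 13 · 2923
2923 = 37 · 79
79 is prime.
So 37999 = 13 · 37 · 79; the largest prime factor is 79.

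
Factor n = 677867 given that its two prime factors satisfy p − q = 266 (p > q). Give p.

Since p = q + 266, we have 677867 = q(q + 266), so q² + 266q − 677867 = 0.
Discriminant: 266² + 4·677867 = 70756 + 2711468 = 2782224; √2782224 = 1668.
q = (−266 + 1668)/2 = 701, and p = q + 266 = 967.
Check: 701 · 967 = 677867.

967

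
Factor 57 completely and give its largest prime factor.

57 = 3 · 19
19 is prime.
So 57 = 3 · 19; the largest prime factor is 19.

19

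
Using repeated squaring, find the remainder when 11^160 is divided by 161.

32

11^1 ≡ 11 (mod 161)
11^2 ≡ 11^2 = 121 ≡ 121 (mod 161)
11^4 ≡ 121^2 = 14641 ≡ 151 (mod 161)
11^8 ≡ 151^2 = 22801 ≡ 100 (mod 161)
11^16 ≡ 100^2 = 10000 ≡ 18 (mod 161)
11^32 ≡ 18^2 = 324 ≡ 2 (mod 161)
11^64 ≡ 2^2 = 4 ≡ 4 (mod 161)
11^128 ≡ 4^2 = 16 ≡ 16 (mod 161)
160 = 128 + 32 in binary powers of 2.
So 11^160 ≡ 16 · 2 ≡ 32 (mod 161).
Since 32 ≠ 1, base 11 is a Fermat witness: 161 is composite.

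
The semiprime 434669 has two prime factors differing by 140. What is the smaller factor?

Since p = q + 140, we have 434669 = q(q + 140), so q² + 140q − 434669 = 0.
Discriminant: 140² + 4·434669 = 19600 + 1738676 = 1758276; √1758276 = 1326.
q = (−140 + 1326)/2 = 593, and p = q + 140 = 733.
Check: 593 · 733 = 434669.

593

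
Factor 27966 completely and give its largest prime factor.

79

27966 = 2 · 13983
13983 = 3 · 4661
4661 = 59 · 79
79 is prime.
So 27966 = 2 · 3 · 59 · 79; the largest prime factor is 79.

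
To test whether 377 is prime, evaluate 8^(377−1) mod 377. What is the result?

53

8^1 ≡ 8 (mod 377)
8^2 ≡ 8^2 = 64 ≡ 64 (mod 377)
8^4 ≡ 64^2 = 4096 ≡ 326 (mod 377)
8^8 ≡ 326^2 = 106276 ≡ 339 (mod 377)
8^16 ≡ 339^2 = 114921 ≡ 313 (mod 377)
8^32 ≡ 313^2 = 97969 ≡ 326 (mod 377)
8^64 ≡ 326^2 = 106276 ≡ 339 (mod 377)
8^128 ≡ 339^2 = 114921 ≡ 313 (mod 377)
8^256 ≡ 313^2 = 97969 ≡ 326 (mod 377)
376 = 256 + 64 + 32 + 16 + 8 in binary powers of 2.
So 8^376 ≡ 326 · 339 · 326 · 313 · 339 ≡ 53 (mod 377).
Since 53 ≠ 1, base 8 is a Fermat witness: 377 is composite.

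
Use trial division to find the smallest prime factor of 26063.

67

26063 is odd.
Digit sum 17, not divisible by 3.
Ends in 3: not divisible by 5.
7: 26063 = 7·3723 + 2
11: 26063 = 11·2369 + 4
13: 26063 = 13·2004 + 11
17: 26063 = 17·1533 + 2
19: 26063 = 19·1371 + 14
23: 26063 = 23·1133 + 4
29: 26063 = 29·898 + 21
31: 26063 = 31·840 + 23
37: 26063 = 37·704 + 15
41: 26063 = 41·635 + 28
43: 26063 = 43·606 + 5
47: 26063 = 47·554 + 25
53: 26063 = 53·491 + 40
59: 26063 = 59·441 + 44
61: 26063 = 61·427 + 16
67: 26063 = 67·389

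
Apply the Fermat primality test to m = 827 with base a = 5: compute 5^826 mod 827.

5^1 ≡ 5 (mod 827)
5^2 ≡ 5^2 = 25 ≡ 25 (mod 827)
5^4 ≡ 25^2 = 625 ≡ 625 (mod 827)
5^8 ≡ 625^2 = 390625 ≡ 281 (mod 827)
5^16 ≡ 281^2 = 78961 ≡ 396 (mod 827)
5^32 ≡ 396^2 = 156816 ≡ 513 (mod 827)
5^64 ≡ 513^2 = 263169 ≡ 183 (mod 827)
5^128 ≡ 183^2 = 33489 ≡ 409 (mod 827)
5^256 ≡ 409^2 = 167281 ≡ 227 (mod 827)
5^512 ≡ 227^2 = 51529 ≡ 255 (mod 827)
826 = 512 + 256 + 32 + 16 + 8 + 2 in binary powers of 2.
So 5^826 ≡ 255 · 227 · 513 · 396 · 281 · 25 ≡ 1 (mod 827).
Since the result is 1, base 5 gives no evidence that 827 is composite.

1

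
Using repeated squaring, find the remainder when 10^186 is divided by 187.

10^1 ≡ 10 (mod 187)
10^2 ≡ 10^2 = 100 ≡ 100 (mod 187)
10^4 ≡ 100^2 = 10000 ≡ 89 (mod 187)
10^8 ≡ 89^2 = 7921 ≡ 67 (mod 187)
10^16 ≡ 67^2 = 4489 ≡ 1 (mod 187)
10^32 ≡ 1^2 = 1 ≡ 1 (mod 187)
10^64 ≡ 1^2 = 1 ≡ 1 (mod 187)
10^128 ≡ 1^2 = 1 ≡ 1 (mod 187)
186 = 128 + 32 + 16 + 8 + 2 in binary powers of 2.
So 10^186 ≡ 1 · 1 · 1 · 67 · 100 ≡ 155 (mod 187).
Since 155 ≠ 1, base 10 is a Fermat witness: 187 is composite.

155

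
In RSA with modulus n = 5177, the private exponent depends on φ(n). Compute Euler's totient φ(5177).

4980

Factor: 5177 = 31 · 167.
φ(5177) = (31−1) · (167−1) = 30 · 166 = 4980.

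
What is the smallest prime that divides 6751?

6751 is odd.
Digit sum 19, not divisible by 3.
Ends in 1: not divisible by 5.
7: 6751 = 7·964 + 3
11: 6751 = 11·613 + 8
13: 6751 = 13·519 + 4
17: 6751 = 17·397 + 2
19: 6751 = 19·355 + 6
23: 6751 = 23·293 + 12
29: 6751 = 29·232 + 23
31: 6751 = 31·217 + 24
37: 6751 = 37·182 + 17
41: 6751 = 41·164 + 27
43: 6751 = 43·157

43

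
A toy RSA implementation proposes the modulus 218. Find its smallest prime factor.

2

218 is even: 2 divides it.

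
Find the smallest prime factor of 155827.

155827 is odd.
Digit sum 28, not divisible by 3.
Ends in 7: not divisible by 5.
7: 155827 = 7·22261

7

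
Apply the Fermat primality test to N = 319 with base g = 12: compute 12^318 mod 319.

12^1 ≡ 12 (mod 319)
12^2 ≡ 12^2 = 144 ≡ 144 (mod 319)
12^4 ≡ 144^2 = 20736 ≡ 1 (mod 319)
12^8 ≡ 1^2 = 1 ≡ 1 (mod 319)
12^16 ≡ 1^2 = 1 ≡ 1 (mod 319)
12^32 ≡ 1^2 = 1 ≡ 1 (mod 319)
12^64 ≡ 1^2 = 1 ≡ 1 (mod 319)
12^128 ≡ 1^2 = 1 ≡ 1 (mod 319)
12^256 ≡ 1^2 = 1 ≡ 1 (mod 319)
318 = 256 + 32 + 16 + 8 + 4 + 2 in binary powers of 2.
So 12^318 ≡ 1 · 1 · 1 · 1 · 1 · 144 ≡ 144 (mod 319).
Since 144 ≠ 1, base 12 is a Fermat witness: 319 is composite.

144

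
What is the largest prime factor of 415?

83

415 = 5 · 83
83 is prime.
So 415 = 5 · 83; the largest prime factor is 83.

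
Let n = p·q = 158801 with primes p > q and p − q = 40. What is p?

Since p = q + 40, we have 158801 = q(q + 40), so q² + 40q − 158801 = 0.
Discriminant: 40² + 4·158801 = 1600 + 635204 = 636804; √636804 = 798.
q = (−40 + 798)/2 = 379, and p = q + 40 = 419.
Check: 379 · 419 = 158801.

419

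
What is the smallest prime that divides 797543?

47

797543 is odd.
Digit sum 35, not divisible by 3.
Ends in 3: not divisible by 5.
7: 797543 = 7·113934 + 5
11: 797543 = 11·72503 + 10
13: 797543 = 13·61349 + 6
17: 797543 = 17·46914 + 5
19: 797543 = 19·41975 + 18
23: 797543 = 23·34675 + 18
29: 797543 = 29·27501 + 14
31: 797543 = 31·25727 + 6
37: 797543 = 37·21555 + 8
41: 797543 = 41·19452 + 11
43: 797543 = 43·18547 + 22
47: 797543 = 47·16969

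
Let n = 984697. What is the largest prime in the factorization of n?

73

984697 = 7 · 140671
140671 = 41 · 3431
3431 = 47 · 73
73 is prime.
So 984697 = 7 · 41 · 47 · 73; the largest prime factor is 73.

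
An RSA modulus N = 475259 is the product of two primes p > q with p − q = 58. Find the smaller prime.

661

Since p = q + 58, we have 475259 = q(q + 58), so q² + 58q − 475259 = 0.
Discriminant: 58² + 4·475259 = 3364 + 1901036 = 1904400; √1904400 = 1380.
q = (−58 + 1380)/2 = 661, and p = q + 58 = 719.
Check: 661 · 719 = 475259.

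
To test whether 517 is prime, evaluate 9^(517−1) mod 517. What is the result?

9^1 ≡ 9 (mod 517)
9^2 ≡ 9^2 = 81 ≡ 81 (mod 517)
9^4 ≡ 81^2 = 6561 ≡ 357 (mod 517)
9^8 ≡ 357^2 = 127449 ≡ 267 (mod 517)
9^16 ≡ 267^2 = 71289 ≡ 460 (mod 517)
9^32 ≡ 460^2 = 211600 ≡ 147 (mod 517)
9^64 ≡ 147^2 = 21609 ≡ 412 (mod 517)
9^128 ≡ 412^2 = 169744 ≡ 168 (mod 517)
9^256 ≡ 168^2 = 28224 ≡ 306 (mod 517)
9^512 ≡ 306^2 = 93636 ≡ 59 (mod 517)
516 = 512 + 4 in binary powers of 2.
So 9^516 ≡ 59 · 357 ≡ 383 (mod 517).
Since 383 ≠ 1, base 9 is a Fermat witness: 517 is composite.

383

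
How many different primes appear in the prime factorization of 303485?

303485 = 5 · 60697
60697 = 7 · 8671
8671 = 13 · 667
667 = 23 · 29
303485 = 5 · 7 · 13 · 23 · 29, which has 5 distinct prime factors.

5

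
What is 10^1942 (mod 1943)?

10^1 ≡ 10 (mod 1943)
10^2 ≡ 10^2 = 100 ≡ 100 (mod 1943)
10^4 ≡ 100^2 = 10000 ≡ 285 (mod 1943)
10^8 ≡ 285^2 = 81225 ≡ 1562 (mod 1943)
10^16 ≡ 1562^2 = 2439844 ≡ 1379 (mod 1943)
10^32 ≡ 1379^2 = 1901641 ≡ 1387 (mod 1943)
10^64 ≡ 1387^2 = 1923769 ≡ 199 (mod 1943)
10^128 ≡ 199^2 = 39601 ≡ 741 (mod 1943)
10^256 ≡ 741^2 = 549081 ≡ 1155 (mod 1943)
10^512 ≡ 1155^2 = 1334025 ≡ 1127 (mod 1943)
10^1024 ≡ 1127^2 = 1270129 ≡ 1350 (mod 1943)
1942 = 1024 + 512 + 256 + 128 + 16 + 4 + 2 in binary powers of 2.
So 10^1942 ≡ 1350 · 1127 · 1155 · 741 · 1379 · 285 · 100 ≡ 992 (mod 1943).
Since 992 ≠ 1, base 10 is a Fermat witness: 1943 is composite.

992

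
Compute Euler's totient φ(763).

Factor: 763 = 7 · 109.
φ(763) = (7−1) · (109−1) = 6 · 108 = 648.

648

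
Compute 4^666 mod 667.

25

4^1 ≡ 4 (mod 667)
4^2 ≡ 4^2 = 16 ≡ 16 (mod 667)
4^4 ≡ 16^2 = 256 ≡ 256 (mod 667)
4^8 ≡ 256^2 = 65536 ≡ 170 (mod 667)
4^16 ≡ 170^2 = 28900 ≡ 219 (mod 667)
4^32 ≡ 219^2 = 47961 ≡ 604 (mod 667)
4^64 ≡ 604^2 = 364816 ≡ 634 (mod 667)
4^128 ≡ 634^2 = 401956 ≡ 422 (mod 667)
4^256 ≡ 422^2 = 178084 ≡ 662 (mod 667)
4^512 ≡ 662^2 = 438244 ≡ 25 (mod 667)
666 = 512 + 128 + 16 + 8 + 2 in binary powers of 2.
So 4^666 ≡ 25 · 422 · 219 · 170 · 16 ≡ 25 (mod 667).
Since 25 ≠ 1, base 4 is a Fermat witness: 667 is composite.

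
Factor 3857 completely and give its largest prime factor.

29

3857 = 7 · 551
551 = 19 · 29
29 is prime.
So 3857 = 7 · 19 · 29; the largest prime factor is 29.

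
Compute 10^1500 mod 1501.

144

10^1 ≡ 10 (mod 1501)
10^2 ≡ 10^2 = 100 ≡ 100 (mod 1501)
10^4 ≡ 100^2 = 10000 ≡ 994 (mod 1501)
10^8 ≡ 994^2 = 988036 ≡ 378 (mod 1501)
10^16 ≡ 378^2 = 142884 ≡ 289 (mod 1501)
10^32 ≡ 289^2 = 83521 ≡ 966 (mod 1501)
10^64 ≡ 966^2 = 933156 ≡ 1035 (mod 1501)
10^128 ≡ 1035^2 = 1071225 ≡ 1012 (mod 1501)
10^256 ≡ 1012^2 = 1024144 ≡ 462 (mod 1501)
10^512 ≡ 462^2 = 213444 ≡ 302 (mod 1501)
10^1024 ≡ 302^2 = 91204 ≡ 1144 (mod 1501)
1500 = 1024 + 256 + 128 + 64 + 16 + 8 + 4 in binary powers of 2.
So 10^1500 ≡ 1144 · 462 · 1012 · 1035 · 289 · 378 · 994 ≡ 144 (mod 1501).
Since 144 ≠ 1, base 10 is a Fermat witness: 1501 is composite.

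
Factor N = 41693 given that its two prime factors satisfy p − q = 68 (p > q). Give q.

Since p = q + 68, we have 41693 = q(q + 68), so q² + 68q − 41693 = 0.
Discriminant: 68² + 4·41693 = 4624 + 166772 = 171396; √171396 = 414.
q = (−68 + 414)/2 = 173, and p = q + 68 = 241.
Check: 173 · 241 = 41693.

173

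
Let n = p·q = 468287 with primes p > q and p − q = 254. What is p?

Since p = q + 254, we have 468287 = q(q + 254), so q² + 254q − 468287 = 0.
Discriminant: 254² + 4·468287 = 64516 + 1873148 = 1937664; √1937664 = 1392.
q = (−254 + 1392)/2 = 569, and p = q + 254 = 823.
Check: 569 · 823 = 468287.

823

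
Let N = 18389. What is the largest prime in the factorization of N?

18389 = 7 · 2627
2627 = 37 · 71
71 is prime.
So 18389 = 7 · 37 · 71; the largest prime factor is 71.

71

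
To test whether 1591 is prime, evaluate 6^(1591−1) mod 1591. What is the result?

6^1 ≡ 6 (mod 1591)
6^2 ≡ 6^2 = 36 ≡ 36 (mod 1591)
6^4 ≡ 36^2 = 1296 ≡ 1296 (mod 1591)
6^8 ≡ 1296^2 = 1679616 ≡ 1111 (mod 1591)
6^16 ≡ 1111^2 = 1234321 ≡ 1296 (mod 1591)
6^32 ≡ 1296^2 = 1679616 ≡ 1111 (mod 1591)
6^64 ≡ 1111^2 = 1234321 ≡ 1296 (mod 1591)
6^128 ≡ 1296^2 = 1679616 ≡ 1111 (mod 1591)
6^256 ≡ 1111^2 = 1234321 ≡ 1296 (mod 1591)
6^512 ≡ 1296^2 = 1679616 ≡ 1111 (mod 1591)
6^1024 ≡ 1111^2 = 1234321 ≡ 1296 (mod 1591)
1590 = 1024 + 512 + 32 + 16 + 4 + 2 in binary powers of 2.
So 6^1590 ≡ 1296 · 1111 · 1111 · 1296 · 1296 · 36 ≡ 517 (mod 1591).
Since 517 ≠ 1, base 6 is a Fermat witness: 1591 is composite.

517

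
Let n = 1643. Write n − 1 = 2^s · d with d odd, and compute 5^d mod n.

1643 − 1 = 1642 = 2^1 · 821, so d = 821.
5^1 ≡ 5 (mod 1643)
5^2 ≡ 5^2 = 25 ≡ 25 (mod 1643)
5^4 ≡ 25^2 = 625 ≡ 625 (mod 1643)
5^8 ≡ 625^2 = 390625 ≡ 1234 (mod 1643)
5^16 ≡ 1234^2 = 1522756 ≡ 1338 (mod 1643)
5^32 ≡ 1338^2 = 1790244 ≡ 1017 (mod 1643)
5^64 ≡ 1017^2 = 1034289 ≡ 842 (mod 1643)
5^128 ≡ 842^2 = 708964 ≡ 831 (mod 1643)
5^256 ≡ 831^2 = 690561 ≡ 501 (mod 1643)
5^512 ≡ 501^2 = 251001 ≡ 1265 (mod 1643)
821 = 512 + 256 + 32 + 16 + 4 + 1 in binary powers of 2.
So 5^821 ≡ 1265 · 501 · 1017 · 1338 · 625 · 5 ≡ 273 (mod 1643).
Squaring chain: 273; never reaches −1, so base 5 is a Miller–Rabin witness that 1643 is composite.

273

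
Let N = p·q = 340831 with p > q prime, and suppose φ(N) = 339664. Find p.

599

φ(n) = (p−1)(q−1) = n − (p+q) + 1, so p + q = 340831 − 339664 + 1 = 1168.
p and q are the roots of t² − 1168t + 340831 = 0.
Discriminant: 1168² − 4·340831 = 1364224 − 1363324 = 900; √900 = 30.
q = (1168 − 30)/2 = 569, p = (1168 + 30)/2 = 599.
Check: 569 · 599 = 340831.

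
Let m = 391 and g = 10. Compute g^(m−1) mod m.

10^1 ≡ 10 (mod 391)
10^2 ≡ 10^2 = 100 ≡ 100 (mod 391)
10^4 ≡ 100^2 = 10000 ≡ 225 (mod 391)
10^8 ≡ 225^2 = 50625 ≡ 186 (mod 391)
10^16 ≡ 186^2 = 34596 ≡ 188 (mod 391)
10^32 ≡ 188^2 = 35344 ≡ 154 (mod 391)
10^64 ≡ 154^2 = 23716 ≡ 256 (mod 391)
10^128 ≡ 256^2 = 65536 ≡ 239 (mod 391)
10^256 ≡ 239^2 = 57121 ≡ 35 (mod 391)
390 = 256 + 128 + 4 + 2 in binary powers of 2.
So 10^390 ≡ 35 · 239 · 225 · 100 ≡ 349 (mod 391).
Since 349 ≠ 1, base 10 is a Fermat witness: 391 is composite.

349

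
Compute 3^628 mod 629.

3^1 ≡ 3 (mod 629)
3^2 ≡ 3^2 = 9 ≡ 9 (mod 629)
3^4 ≡ 9^2 = 81 ≡ 81 (mod 629)
3^8 ≡ 81^2 = 6561 ≡ 271 (mod 629)
3^16 ≡ 271^2 = 73441 ≡ 477 (mod 629)
3^32 ≡ 477^2 = 227529 ≡ 460 (mod 629)
3^64 ≡ 460^2 = 211600 ≡ 256 (mod 629)
3^128 ≡ 256^2 = 65536 ≡ 120 (mod 629)
3^256 ≡ 120^2 = 14400 ≡ 562 (mod 629)
3^512 ≡ 562^2 = 315844 ≡ 86 (mod 629)
628 = 512 + 64 + 32 + 16 + 4 in binary powers of 2.
So 3^628 ≡ 86 · 256 · 460 · 477 · 81 ≡ 625 (mod 629).
Since 625 ≠ 1, base 3 is a Fermat witness: 629 is composite.

625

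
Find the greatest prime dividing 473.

43

473 = 11 · 43
43 is prime.
So 473 = 11 · 43; the largest prime factor is 43.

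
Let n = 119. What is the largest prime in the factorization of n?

17

119 = 7 · 17
17 is prime.
So 119 = 7 · 17; the largest prime factor is 17.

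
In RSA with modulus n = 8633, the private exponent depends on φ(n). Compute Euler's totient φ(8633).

Factor: 8633 = 89 · 97.
φ(8633) = (89−1) · (97−1) = 88 · 96 = 8448.

8448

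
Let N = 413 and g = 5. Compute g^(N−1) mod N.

5^1 ≡ 5 (mod 413)
5^2 ≡ 5^2 = 25 ≡ 25 (mod 413)
5^4 ≡ 25^2 = 625 ≡ 212 (mod 413)
5^8 ≡ 212^2 = 44944 ≡ 340 (mod 413)
5^16 ≡ 340^2 = 115600 ≡ 373 (mod 413)
5^32 ≡ 373^2 = 139129 ≡ 361 (mod 413)
5^64 ≡ 361^2 = 130321 ≡ 226 (mod 413)
5^128 ≡ 226^2 = 51076 ≡ 277 (mod 413)
5^256 ≡ 277^2 = 76729 ≡ 324 (mod 413)
412 = 256 + 128 + 16 + 8 + 4 in binary powers of 2.
So 5^412 ≡ 324 · 277 · 373 · 340 · 212 ≡ 226 (mod 413).
Since 226 ≠ 1, base 5 is a Fermat witness: 413 is composite.

226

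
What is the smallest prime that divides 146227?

146227 is odd.
Digit sum 22, not divisible by 3.
Ends in 7: not divisible by 5.
7: 146227 = 7·20889 + 4
11: 146227 = 11·13293 + 4
13: 146227 = 13·11248 + 3
17: 146227 = 17·8601 + 10
19: 146227 = 19·7696 + 3
23: 146227 = 23·6357 + 16
29: 146227 = 29·5042 + 9
31: 146227 = 31·4717

31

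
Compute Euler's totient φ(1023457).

983664

Factor: 1023457 = 37 · 139 · 199.
φ(1023457) = (37−1) · (139−1) · (199−1) = 36 · 138 · 198 = 983664.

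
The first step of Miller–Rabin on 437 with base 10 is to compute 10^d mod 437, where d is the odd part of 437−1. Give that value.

437 − 1 = 436 = 2^2 · 109, so d = 109.
10^1 ≡ 10 (mod 437)
10^2 ≡ 10^2 = 100 ≡ 100 (mod 437)
10^4 ≡ 100^2 = 10000 ≡ 386 (mod 437)
10^8 ≡ 386^2 = 148996 ≡ 416 (mod 437)
10^16 ≡ 416^2 = 173056 ≡ 4 (mod 437)
10^32 ≡ 4^2 = 16 ≡ 16 (mod 437)
10^64 ≡ 16^2 = 256 ≡ 256 (mod 437)
109 = 64 + 32 + 8 + 4 + 1 in binary powers of 2.
So 10^109 ≡ 256 · 16 · 416 · 386 · 10 ≡ 352 (mod 437).
Squaring chain: 352 → 233; never reaches −1, so base 10 is a Miller–Rabin witness that 437 is composite.

352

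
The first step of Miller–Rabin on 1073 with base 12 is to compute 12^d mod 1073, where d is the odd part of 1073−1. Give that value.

423

1073 − 1 = 1072 = 2^4 · 67, so d = 67.
12^1 ≡ 12 (mod 1073)
12^2 ≡ 12^2 = 144 ≡ 144 (mod 1073)
12^4 ≡ 144^2 = 20736 ≡ 349 (mod 1073)
12^8 ≡ 349^2 = 121801 ≡ 552 (mod 1073)
12^16 ≡ 552^2 = 304704 ≡ 1045 (mod 1073)
12^32 ≡ 1045^2 = 1092025 ≡ 784 (mod 1073)
12^64 ≡ 784^2 = 614656 ≡ 900 (mod 1073)
67 = 64 + 2 + 1 in binary powers of 2.
So 12^67 ≡ 900 · 144 · 12 ≡ 423 (mod 1073).
Squaring chain: 423 → 811 → 1045 → 784; never reaches −1, so base 12 is a Miller–Rabin witness that 1073 is composite.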